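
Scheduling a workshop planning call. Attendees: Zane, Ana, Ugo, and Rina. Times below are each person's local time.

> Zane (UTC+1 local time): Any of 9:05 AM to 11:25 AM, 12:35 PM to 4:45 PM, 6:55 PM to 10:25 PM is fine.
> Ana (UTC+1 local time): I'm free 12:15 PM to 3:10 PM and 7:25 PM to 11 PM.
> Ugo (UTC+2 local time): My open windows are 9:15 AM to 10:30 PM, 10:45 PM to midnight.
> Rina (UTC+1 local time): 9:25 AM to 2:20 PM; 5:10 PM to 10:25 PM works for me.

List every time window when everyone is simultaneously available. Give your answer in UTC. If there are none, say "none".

Zane in UTC: 08:05-10:25, 11:35-15:45, 17:55-21:25 (subtract 1h to convert from UTC+1).
Ana in UTC: 11:15-14:10, 18:25-22:00 (subtract 1h to convert from UTC+1).
Ugo in UTC: 07:15-20:30, 20:45-22:00 (subtract 2h to convert from UTC+2).
Rina in UTC: 08:25-13:20, 16:10-21:25 (subtract 1h to convert from UTC+1).
Zane ∩ Ana: 11:35-14:10, 18:25-21:25.
Zane ∩ Ana ∩ Ugo: 11:35-14:10, 18:25-20:30, 20:45-21:25.
Zane ∩ Ana ∩ Ugo ∩ Rina: 11:35-13:20, 18:25-20:30, 20:45-21:25.
Those are the intersection windows.

11:35-13:20, 18:25-20:30, 20:45-21:25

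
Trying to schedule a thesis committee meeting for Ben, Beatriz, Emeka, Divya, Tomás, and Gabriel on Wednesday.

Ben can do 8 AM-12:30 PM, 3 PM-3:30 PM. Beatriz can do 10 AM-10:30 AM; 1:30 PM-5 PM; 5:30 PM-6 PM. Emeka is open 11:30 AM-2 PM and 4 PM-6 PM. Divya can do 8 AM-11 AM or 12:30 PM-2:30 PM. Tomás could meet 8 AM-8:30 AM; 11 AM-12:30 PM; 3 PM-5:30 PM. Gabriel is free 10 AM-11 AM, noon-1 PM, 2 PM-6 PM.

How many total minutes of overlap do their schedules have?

0

Ben ∩ Beatriz: 10:00-10:30, 15:00-15:30.
Ben ∩ Beatriz ∩ Emeka: ∅.
Ben ∩ Beatriz ∩ Emeka ∩ Divya: ∅.
Ben ∩ Beatriz ∩ Emeka ∩ Divya ∩ Tomás: ∅.
Ben ∩ Beatriz ∩ Emeka ∩ Divya ∩ Tomás ∩ Gabriel: ∅.
There is no time when everyone is free.
There is no common window, so the total is 0 minutes.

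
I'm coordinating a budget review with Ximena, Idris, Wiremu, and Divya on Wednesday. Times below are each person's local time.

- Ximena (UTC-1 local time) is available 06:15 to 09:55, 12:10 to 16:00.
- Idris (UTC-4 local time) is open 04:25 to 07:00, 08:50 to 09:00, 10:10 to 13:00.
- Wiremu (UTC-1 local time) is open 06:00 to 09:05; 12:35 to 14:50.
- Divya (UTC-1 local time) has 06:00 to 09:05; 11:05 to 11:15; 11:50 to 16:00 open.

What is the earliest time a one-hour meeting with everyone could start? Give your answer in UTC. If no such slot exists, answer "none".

Ximena in UTC: 07:15-10:55, 13:10-17:00 (add 1h to convert from UTC-1).
Idris in UTC: 08:25-11:00, 12:50-13:00, 14:10-17:00 (add 4h to convert from UTC-4).
Wiremu in UTC: 07:00-10:05, 13:35-15:50 (add 1h to convert from UTC-1).
Divya in UTC: 07:00-10:05, 12:05-12:15, 12:50-17:00 (add 1h to convert from UTC-1).
Ximena ∩ Idris: 08:25-10:55, 14:10-17:00.
Ximena ∩ Idris ∩ Wiremu: 08:25-10:05, 14:10-15:50.
Ximena ∩ Idris ∩ Wiremu ∩ Divya: 08:25-10:05, 14:10-15:50.
The first common window of at least 60 minutes is 08:25-10:05, so the earliest start is 08:25.

08:25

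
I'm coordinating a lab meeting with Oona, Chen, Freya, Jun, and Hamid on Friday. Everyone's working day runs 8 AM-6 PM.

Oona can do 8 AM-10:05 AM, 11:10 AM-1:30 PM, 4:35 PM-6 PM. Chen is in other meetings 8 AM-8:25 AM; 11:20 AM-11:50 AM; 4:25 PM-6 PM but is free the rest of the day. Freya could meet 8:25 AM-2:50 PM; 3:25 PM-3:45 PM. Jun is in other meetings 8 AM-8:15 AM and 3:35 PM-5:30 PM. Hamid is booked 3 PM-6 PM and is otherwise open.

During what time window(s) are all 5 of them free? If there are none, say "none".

Oona free: 08:00-10:05, 11:10-13:30, 16:35-18:00.
Chen free: 08:25-11:20, 11:50-16:25 (invert busy blocks within the working day).
Freya free: 08:25-14:50, 15:25-15:45.
Jun free: 08:15-15:35, 17:30-18:00 (invert busy blocks within the working day).
Hamid free: 08:00-15:00 (invert busy blocks within the working day).
Oona ∩ Chen: 08:25-10:05, 11:10-11:20, 11:50-13:30.
Oona ∩ Chen ∩ Freya: 08:25-10:05, 11:10-11:20, 11:50-13:30.
Oona ∩ Chen ∩ Freya ∩ Jun: 08:25-10:05, 11:10-11:20, 11:50-13:30.
Oona ∩ Chen ∩ Freya ∩ Jun ∩ Hamid: 08:25-10:05, 11:10-11:20, 11:50-13:30.
So the common availability across everyone is 08:25-10:05, 11:10-11:20, 11:50-13:30.

08:25-10:05, 11:10-11:20, 11:50-13:30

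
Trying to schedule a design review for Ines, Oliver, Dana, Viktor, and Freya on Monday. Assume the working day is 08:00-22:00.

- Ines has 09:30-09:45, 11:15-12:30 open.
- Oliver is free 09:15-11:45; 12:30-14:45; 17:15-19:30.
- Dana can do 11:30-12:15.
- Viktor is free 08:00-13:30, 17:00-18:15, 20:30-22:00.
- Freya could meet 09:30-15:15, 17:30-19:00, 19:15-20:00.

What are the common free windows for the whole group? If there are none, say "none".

11:30-11:45

Ines ∩ Oliver: 09:30-09:45, 11:15-11:45.
Ines ∩ Oliver ∩ Dana: 11:30-11:45.
Ines ∩ Oliver ∩ Dana ∩ Viktor: 11:30-11:45.
Ines ∩ Oliver ∩ Dana ∩ Viktor ∩ Freya: 11:30-11:45.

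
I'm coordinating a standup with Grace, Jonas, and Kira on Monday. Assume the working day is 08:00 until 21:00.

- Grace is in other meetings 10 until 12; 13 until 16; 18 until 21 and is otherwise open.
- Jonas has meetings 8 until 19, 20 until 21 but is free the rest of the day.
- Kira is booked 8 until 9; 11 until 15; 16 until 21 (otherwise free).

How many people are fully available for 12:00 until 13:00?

Grace free: 08:00-10:00, 12:00-13:00, 16:00-18:00 (invert busy blocks within the working day).
Jonas free: 19:00-20:00 (invert busy blocks within the working day).
Kira free: 09:00-11:00, 15:00-16:00 (invert busy blocks within the working day).
Grace can make the full 12:00-13:00 slot — that's 1.

1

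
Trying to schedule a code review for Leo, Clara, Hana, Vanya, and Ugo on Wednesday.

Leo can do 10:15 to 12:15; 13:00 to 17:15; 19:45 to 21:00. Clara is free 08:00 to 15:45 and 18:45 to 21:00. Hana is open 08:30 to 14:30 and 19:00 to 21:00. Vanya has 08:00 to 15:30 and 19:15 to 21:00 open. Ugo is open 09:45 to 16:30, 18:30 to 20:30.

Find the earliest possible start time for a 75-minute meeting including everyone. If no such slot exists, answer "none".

Leo ∩ Clara: 10:15-12:15, 13:00-15:45, 19:45-21:00.
Leo ∩ Clara ∩ Hana: 10:15-12:15, 13:00-14:30, 19:45-21:00.
Leo ∩ Clara ∩ Hana ∩ Vanya: 10:15-12:15, 13:00-14:30, 19:45-21:00.
Leo ∩ Clara ∩ Hana ∩ Vanya ∩ Ugo: 10:15-12:15, 13:00-14:30, 19:45-20:30.
The first common window of at least 75 minutes is 10:15-12:15, so the earliest start is 10:15.

10:15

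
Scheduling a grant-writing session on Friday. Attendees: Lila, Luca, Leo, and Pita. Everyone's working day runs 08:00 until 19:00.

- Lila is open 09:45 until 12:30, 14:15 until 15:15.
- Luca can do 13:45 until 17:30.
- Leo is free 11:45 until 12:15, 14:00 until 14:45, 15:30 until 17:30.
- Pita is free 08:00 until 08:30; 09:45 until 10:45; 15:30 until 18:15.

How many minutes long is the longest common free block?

0

Lila ∩ Luca: 14:15-15:15.
Lila ∩ Luca ∩ Leo: 14:15-14:45.
Lila ∩ Luca ∩ Leo ∩ Pita: ∅.
There is no time when everyone is free.
No common window exists, so the longest block is 0 minutes.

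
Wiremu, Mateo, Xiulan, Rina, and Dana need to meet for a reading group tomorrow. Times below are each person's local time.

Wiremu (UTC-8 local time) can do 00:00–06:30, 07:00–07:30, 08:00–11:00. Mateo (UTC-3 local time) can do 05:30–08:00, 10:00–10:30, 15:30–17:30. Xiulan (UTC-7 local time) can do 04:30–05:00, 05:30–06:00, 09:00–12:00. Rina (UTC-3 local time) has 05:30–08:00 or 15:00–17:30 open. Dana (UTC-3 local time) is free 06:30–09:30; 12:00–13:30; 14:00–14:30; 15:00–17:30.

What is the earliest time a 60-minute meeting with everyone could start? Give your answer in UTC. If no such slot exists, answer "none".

none

Wiremu in UTC: 08:00-14:30, 15:00-15:30, 16:00-19:00 (add 8h to convert from UTC-8).
Mateo in UTC: 08:30-11:00, 13:00-13:30, 18:30-20:30 (add 3h to convert from UTC-3).
Xiulan in UTC: 11:30-12:00, 12:30-13:00, 16:00-19:00 (add 7h to convert from UTC-7).
Rina in UTC: 08:30-11:00, 18:00-20:30 (add 3h to convert from UTC-3).
Dana in UTC: 09:30-12:30, 15:00-16:30, 17:00-17:30, 18:00-20:30 (add 3h to convert from UTC-3).
Wiremu ∩ Mateo: 08:30-11:00, 13:00-13:30, 18:30-19:00.
Wiremu ∩ Mateo ∩ Xiulan: 18:30-19:00.
Wiremu ∩ Mateo ∩ Xiulan ∩ Rina: 18:30-19:00.
Wiremu ∩ Mateo ∩ Xiulan ∩ Rina ∩ Dana: 18:30-19:00.
No common window is at least 60 minutes long.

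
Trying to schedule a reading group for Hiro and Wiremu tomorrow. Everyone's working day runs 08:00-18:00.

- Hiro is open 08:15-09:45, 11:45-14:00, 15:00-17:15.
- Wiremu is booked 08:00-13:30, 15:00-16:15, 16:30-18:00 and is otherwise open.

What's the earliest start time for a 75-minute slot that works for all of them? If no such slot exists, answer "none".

Hiro free: 08:15-09:45, 11:45-14:00, 15:00-17:15.
Wiremu free: 13:30-15:00, 16:15-16:30 (invert busy blocks within the working day).
Hiro ∩ Wiremu: 13:30-14:00, 16:15-16:30.
No common window is at least 75 minutes long.

none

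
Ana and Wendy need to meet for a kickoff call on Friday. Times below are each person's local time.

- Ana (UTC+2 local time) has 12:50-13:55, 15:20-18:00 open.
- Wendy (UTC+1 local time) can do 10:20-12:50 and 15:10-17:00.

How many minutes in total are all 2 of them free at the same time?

170

Ana in UTC: 10:50-11:55, 13:20-16:00 (subtract 2h to convert from UTC+2).
Wendy in UTC: 09:20-11:50, 14:10-16:00 (subtract 1h to convert from UTC+1).
Ana ∩ Wendy: 10:50-11:50, 14:10-16:00.
Summing the common windows: 60 + 110 = 170 minutes.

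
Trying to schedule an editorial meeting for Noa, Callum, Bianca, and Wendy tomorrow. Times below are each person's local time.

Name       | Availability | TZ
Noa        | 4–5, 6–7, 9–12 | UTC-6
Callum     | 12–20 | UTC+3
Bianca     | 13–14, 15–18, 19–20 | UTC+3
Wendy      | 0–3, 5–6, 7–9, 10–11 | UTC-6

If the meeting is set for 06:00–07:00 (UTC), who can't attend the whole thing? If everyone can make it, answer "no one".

Noa in UTC: 10:00-11:00, 12:00-13:00, 15:00-18:00 (add 6h to convert from UTC-6).
Callum in UTC: 09:00-17:00 (subtract 3h to convert from UTC+3).
Bianca in UTC: 10:00-11:00, 12:00-15:00, 16:00-17:00 (subtract 3h to convert from UTC+3).
Wendy in UTC: 06:00-09:00, 11:00-12:00, 13:00-15:00, 16:00-17:00 (add 6h to convert from UTC-6).
Noa: not fully free for 06:00-07:00. Callum: not fully free for 06:00-07:00. Bianca: not fully free for 06:00-07:00. Wendy: free for 06:00-07:00.

Bianca, Callum, Noa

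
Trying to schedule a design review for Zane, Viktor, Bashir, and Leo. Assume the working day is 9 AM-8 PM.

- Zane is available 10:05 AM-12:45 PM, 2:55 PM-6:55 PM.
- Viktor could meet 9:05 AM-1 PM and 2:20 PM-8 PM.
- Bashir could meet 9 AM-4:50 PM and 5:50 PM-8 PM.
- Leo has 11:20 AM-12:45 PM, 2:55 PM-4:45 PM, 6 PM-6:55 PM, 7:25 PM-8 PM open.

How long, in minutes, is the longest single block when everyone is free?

Zane ∩ Viktor: 10:05-12:45, 14:55-18:55.
Zane ∩ Viktor ∩ Bashir: 10:05-12:45, 14:55-16:50, 17:50-18:55.
Zane ∩ Viktor ∩ Bashir ∩ Leo: 11:20-12:45, 14:55-16:45, 18:00-18:55.
Those are the intersection windows.
The longest is 14:55-16:45 at 110 minutes.

110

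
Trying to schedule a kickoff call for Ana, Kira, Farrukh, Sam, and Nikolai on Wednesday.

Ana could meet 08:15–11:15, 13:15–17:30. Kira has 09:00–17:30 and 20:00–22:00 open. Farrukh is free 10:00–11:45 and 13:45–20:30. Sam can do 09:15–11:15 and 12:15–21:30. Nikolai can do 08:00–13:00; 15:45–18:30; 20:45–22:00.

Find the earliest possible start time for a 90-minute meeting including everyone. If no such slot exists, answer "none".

15:45

Ana ∩ Kira: 09:00-11:15, 13:15-17:30.
Ana ∩ Kira ∩ Farrukh: 10:00-11:15, 13:45-17:30.
Ana ∩ Kira ∩ Farrukh ∩ Sam: 10:00-11:15, 13:45-17:30.
Ana ∩ Kira ∩ Farrukh ∩ Sam ∩ Nikolai: 10:00-11:15, 15:45-17:30.
So the common availability across everyone is 10:00-11:15, 15:45-17:30.
The first common window of at least 90 minutes is 15:45-17:30, so the earliest start is 15:45.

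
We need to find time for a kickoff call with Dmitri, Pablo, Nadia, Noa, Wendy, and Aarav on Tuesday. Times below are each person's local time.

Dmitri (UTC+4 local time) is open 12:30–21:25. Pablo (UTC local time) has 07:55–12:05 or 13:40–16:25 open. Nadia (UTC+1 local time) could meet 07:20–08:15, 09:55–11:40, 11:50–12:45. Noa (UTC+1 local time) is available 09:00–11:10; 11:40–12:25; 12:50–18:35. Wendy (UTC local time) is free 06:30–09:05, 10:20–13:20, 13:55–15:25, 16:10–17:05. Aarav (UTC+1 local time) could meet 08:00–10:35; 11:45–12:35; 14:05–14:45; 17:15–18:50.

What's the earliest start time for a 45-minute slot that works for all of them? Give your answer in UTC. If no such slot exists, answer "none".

none

Dmitri in UTC: 08:30-17:25 (subtract 4h to convert from UTC+4).
Pablo in UTC: 07:55-12:05, 13:40-16:25.
Nadia in UTC: 06:20-07:15, 08:55-10:40, 10:50-11:45 (subtract 1h to convert from UTC+1).
Noa in UTC: 08:00-10:10, 10:40-11:25, 11:50-17:35 (subtract 1h to convert from UTC+1).
Wendy in UTC: 06:30-09:05, 10:20-13:20, 13:55-15:25, 16:10-17:05.
Aarav in UTC: 07:00-09:35, 10:45-11:35, 13:05-13:45, 16:15-17:50 (subtract 1h to convert from UTC+1).
Dmitri ∩ Pablo: 08:30-12:05, 13:40-16:25.
Dmitri ∩ Pablo ∩ Nadia: 08:55-10:40, 10:50-11:45.
Dmitri ∩ Pablo ∩ Nadia ∩ Noa: 08:55-10:10, 10:50-11:25.
Dmitri ∩ Pablo ∩ Nadia ∩ Noa ∩ Wendy: 08:55-09:05, 10:50-11:25.
Dmitri ∩ Pablo ∩ Nadia ∩ Noa ∩ Wendy ∩ Aarav: 08:55-09:05, 10:50-11:25.
No common window is at least 45 minutes long.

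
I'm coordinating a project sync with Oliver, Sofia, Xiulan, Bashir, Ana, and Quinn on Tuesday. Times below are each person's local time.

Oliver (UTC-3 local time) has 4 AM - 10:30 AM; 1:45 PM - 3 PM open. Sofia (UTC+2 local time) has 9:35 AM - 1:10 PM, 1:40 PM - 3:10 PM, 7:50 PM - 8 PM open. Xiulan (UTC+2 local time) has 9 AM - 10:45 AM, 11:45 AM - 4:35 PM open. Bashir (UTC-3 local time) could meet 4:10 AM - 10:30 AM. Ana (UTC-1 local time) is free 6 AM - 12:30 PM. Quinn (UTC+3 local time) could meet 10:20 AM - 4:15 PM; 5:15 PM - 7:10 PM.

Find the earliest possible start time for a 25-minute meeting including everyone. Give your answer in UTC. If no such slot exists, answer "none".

Oliver in UTC: 07:00-13:30, 16:45-18:00 (add 3h to convert from UTC-3).
Sofia in UTC: 07:35-11:10, 11:40-13:10, 17:50-18:00 (subtract 2h to convert from UTC+2).
Xiulan in UTC: 07:00-08:45, 09:45-14:35 (subtract 2h to convert from UTC+2).
Bashir in UTC: 07:10-13:30 (add 3h to convert from UTC-3).
Ana in UTC: 07:00-13:30 (add 1h to convert from UTC-1).
Quinn in UTC: 07:20-13:15, 14:15-16:10 (subtract 3h to convert from UTC+3).
Oliver ∩ Sofia: 07:35-11:10, 11:40-13:10, 17:50-18:00.
Oliver ∩ Sofia ∩ Xiulan: 07:35-08:45, 09:45-11:10, 11:40-13:10.
Oliver ∩ Sofia ∩ Xiulan ∩ Bashir: 07:35-08:45, 09:45-11:10, 11:40-13:10.
Oliver ∩ Sofia ∩ Xiulan ∩ Bashir ∩ Ana: 07:35-08:45, 09:45-11:10, 11:40-13:10.
Oliver ∩ Sofia ∩ Xiulan ∩ Bashir ∩ Ana ∩ Quinn: 07:35-08:45, 09:45-11:10, 11:40-13:10.
The first common window of at least 25 minutes is 07:35-08:45, so the earliest start is 07:35.

07:35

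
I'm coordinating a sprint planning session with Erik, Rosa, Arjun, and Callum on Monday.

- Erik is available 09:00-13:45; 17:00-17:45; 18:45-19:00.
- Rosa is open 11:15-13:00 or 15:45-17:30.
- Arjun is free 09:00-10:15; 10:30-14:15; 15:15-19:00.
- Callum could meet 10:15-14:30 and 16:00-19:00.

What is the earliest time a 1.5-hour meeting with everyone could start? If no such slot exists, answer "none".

Erik ∩ Rosa: 11:15-13:00, 17:00-17:30.
Erik ∩ Rosa ∩ Arjun: 11:15-13:00, 17:00-17:30.
Erik ∩ Rosa ∩ Arjun ∩ Callum: 11:15-13:00, 17:00-17:30.
The first common window of at least 90 minutes is 11:15-13:00, so the earliest start is 11:15.

11:15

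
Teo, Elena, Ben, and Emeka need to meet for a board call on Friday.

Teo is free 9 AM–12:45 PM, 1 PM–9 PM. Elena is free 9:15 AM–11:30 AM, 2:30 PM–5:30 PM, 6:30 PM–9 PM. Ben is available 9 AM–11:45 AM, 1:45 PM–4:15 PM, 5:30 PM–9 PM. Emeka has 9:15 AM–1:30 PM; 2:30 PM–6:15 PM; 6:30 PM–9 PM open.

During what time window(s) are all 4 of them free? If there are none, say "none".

09:15-11:30, 14:30-16:15, 18:30-21:00

Teo ∩ Elena: 09:15-11:30, 14:30-17:30, 18:30-21:00.
Teo ∩ Elena ∩ Ben: 09:15-11:30, 14:30-16:15, 18:30-21:00.
Teo ∩ Elena ∩ Ben ∩ Emeka: 09:15-11:30, 14:30-16:15, 18:30-21:00.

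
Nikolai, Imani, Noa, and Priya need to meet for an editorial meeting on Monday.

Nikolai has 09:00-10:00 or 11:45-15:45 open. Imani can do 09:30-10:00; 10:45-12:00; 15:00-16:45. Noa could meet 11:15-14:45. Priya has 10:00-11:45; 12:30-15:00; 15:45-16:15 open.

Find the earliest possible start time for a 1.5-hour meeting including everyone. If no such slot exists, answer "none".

Nikolai ∩ Imani: 09:30-10:00, 11:45-12:00, 15:00-15:45.
Nikolai ∩ Imani ∩ Noa: 11:45-12:00.
Nikolai ∩ Imani ∩ Noa ∩ Priya: ∅.
There is no time when everyone is free.
No common window is at least 90 minutes long.

none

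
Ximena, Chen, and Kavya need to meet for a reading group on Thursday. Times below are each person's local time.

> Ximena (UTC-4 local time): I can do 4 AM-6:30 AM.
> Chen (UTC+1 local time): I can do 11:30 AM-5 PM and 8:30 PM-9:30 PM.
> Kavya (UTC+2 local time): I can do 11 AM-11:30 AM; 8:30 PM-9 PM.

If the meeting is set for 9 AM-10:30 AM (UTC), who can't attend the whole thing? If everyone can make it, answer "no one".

Chen, Kavya

Ximena in UTC: 08:00-10:30 (add 4h to convert from UTC-4).
Chen in UTC: 10:30-16:00, 19:30-20:30 (subtract 1h to convert from UTC+1).
Kavya in UTC: 09:00-09:30, 18:30-19:00 (subtract 2h to convert from UTC+2).
Ximena: free for 09:00-10:30. Chen: not fully free for 09:00-10:30. Kavya: not fully free for 09:00-10:30.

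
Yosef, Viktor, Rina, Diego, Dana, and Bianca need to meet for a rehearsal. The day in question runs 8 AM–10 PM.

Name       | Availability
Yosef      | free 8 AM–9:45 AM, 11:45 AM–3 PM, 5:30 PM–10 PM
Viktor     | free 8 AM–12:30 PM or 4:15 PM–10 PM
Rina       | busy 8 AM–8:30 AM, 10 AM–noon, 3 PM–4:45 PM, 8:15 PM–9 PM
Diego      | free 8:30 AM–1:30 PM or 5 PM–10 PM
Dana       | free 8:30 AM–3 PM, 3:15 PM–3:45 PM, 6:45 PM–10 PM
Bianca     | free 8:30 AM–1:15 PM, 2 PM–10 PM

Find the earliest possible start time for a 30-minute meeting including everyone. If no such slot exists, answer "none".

Yosef free: 08:00-09:45, 11:45-15:00, 17:30-22:00.
Viktor free: 08:00-12:30, 16:15-22:00.
Rina free: 08:30-10:00, 12:00-15:00, 16:45-20:15, 21:00-22:00 (invert busy blocks within the working day).
Diego free: 08:30-13:30, 17:00-22:00.
Dana free: 08:30-15:00, 15:15-15:45, 18:45-22:00.
Bianca free: 08:30-13:15, 14:00-22:00.
Yosef ∩ Viktor: 08:00-09:45, 11:45-12:30, 17:30-22:00.
Yosef ∩ Viktor ∩ Rina: 08:30-09:45, 12:00-12:30, 17:30-20:15, 21:00-22:00.
Yosef ∩ Viktor ∩ Rina ∩ Diego: 08:30-09:45, 12:00-12:30, 17:30-20:15, 21:00-22:00.
Yosef ∩ Viktor ∩ Rina ∩ Diego ∩ Dana: 08:30-09:45, 12:00-12:30, 18:45-20:15, 21:00-22:00.
Yosef ∩ Viktor ∩ Rina ∩ Diego ∩ Dana ∩ Bianca: 08:30-09:45, 12:00-12:30, 18:45-20:15, 21:00-22:00.
The first common window of at least 30 minutes is 08:30-09:45, so the earliest start is 08:30.

08:30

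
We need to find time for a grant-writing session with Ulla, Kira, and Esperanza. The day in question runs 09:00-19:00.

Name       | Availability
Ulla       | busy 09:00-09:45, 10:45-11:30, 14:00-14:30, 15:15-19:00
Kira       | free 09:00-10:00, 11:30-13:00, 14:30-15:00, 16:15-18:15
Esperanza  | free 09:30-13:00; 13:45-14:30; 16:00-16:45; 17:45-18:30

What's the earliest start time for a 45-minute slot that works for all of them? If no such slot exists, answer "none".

11:30

Ulla free: 09:45-10:45, 11:30-14:00, 14:30-15:15 (invert busy blocks within the working day).
Kira free: 09:00-10:00, 11:30-13:00, 14:30-15:00, 16:15-18:15.
Esperanza free: 09:30-13:00, 13:45-14:30, 16:00-16:45, 17:45-18:30.
Ulla ∩ Kira: 09:45-10:00, 11:30-13:00, 14:30-15:00.
Ulla ∩ Kira ∩ Esperanza: 09:45-10:00, 11:30-13:00.
The first common window of at least 45 minutes is 11:30-13:00, so the earliest start is 11:30.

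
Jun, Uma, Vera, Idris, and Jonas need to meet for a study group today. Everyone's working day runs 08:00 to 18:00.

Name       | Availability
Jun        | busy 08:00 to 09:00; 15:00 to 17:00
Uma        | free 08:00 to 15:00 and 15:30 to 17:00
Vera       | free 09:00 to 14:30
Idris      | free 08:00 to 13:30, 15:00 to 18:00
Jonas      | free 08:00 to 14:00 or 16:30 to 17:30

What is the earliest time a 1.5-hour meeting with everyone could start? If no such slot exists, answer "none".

09:00

Jun free: 09:00-15:00, 17:00-18:00 (invert busy blocks within the working day).
Uma free: 08:00-15:00, 15:30-17:00.
Vera free: 09:00-14:30.
Idris free: 08:00-13:30, 15:00-18:00.
Jonas free: 08:00-14:00, 16:30-17:30.
Jun ∩ Uma: 09:00-15:00.
Jun ∩ Uma ∩ Vera: 09:00-14:30.
Jun ∩ Uma ∩ Vera ∩ Idris: 09:00-13:30.
Jun ∩ Uma ∩ Vera ∩ Idris ∩ Jonas: 09:00-13:30.
So the common availability across everyone is 09:00-13:30.
The first common window of at least 90 minutes is 09:00-13:30, so the earliest start is 09:00.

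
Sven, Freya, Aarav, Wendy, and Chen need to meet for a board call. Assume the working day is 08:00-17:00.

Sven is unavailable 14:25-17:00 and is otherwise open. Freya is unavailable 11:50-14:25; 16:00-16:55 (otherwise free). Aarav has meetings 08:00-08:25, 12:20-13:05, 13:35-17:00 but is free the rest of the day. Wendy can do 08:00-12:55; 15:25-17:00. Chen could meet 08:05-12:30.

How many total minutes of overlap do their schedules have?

Sven free: 08:00-14:25 (invert busy blocks within the working day).
Freya free: 08:00-11:50, 14:25-16:00, 16:55-17:00 (invert busy blocks within the working day).
Aarav free: 08:25-12:20, 13:05-13:35 (invert busy blocks within the working day).
Wendy free: 08:00-12:55, 15:25-17:00.
Chen free: 08:05-12:30.
Sven ∩ Freya: 08:00-11:50.
Sven ∩ Freya ∩ Aarav: 08:25-11:50.
Sven ∩ Freya ∩ Aarav ∩ Wendy: 08:25-11:50.
Sven ∩ Freya ∩ Aarav ∩ Wendy ∩ Chen: 08:25-11:50.
That's a single block of 205 minutes.

205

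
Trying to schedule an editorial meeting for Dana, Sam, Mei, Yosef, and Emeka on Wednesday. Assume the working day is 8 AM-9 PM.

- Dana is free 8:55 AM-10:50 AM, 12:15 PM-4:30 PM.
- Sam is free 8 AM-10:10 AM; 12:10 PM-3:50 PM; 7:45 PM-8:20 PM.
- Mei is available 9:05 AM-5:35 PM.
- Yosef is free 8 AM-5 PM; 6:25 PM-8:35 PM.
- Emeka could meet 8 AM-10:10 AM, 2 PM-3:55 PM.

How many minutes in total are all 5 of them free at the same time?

175

Dana ∩ Sam: 08:55-10:10, 12:15-15:50.
Dana ∩ Sam ∩ Mei: 09:05-10:10, 12:15-15:50.
Dana ∩ Sam ∩ Mei ∩ Yosef: 09:05-10:10, 12:15-15:50.
Dana ∩ Sam ∩ Mei ∩ Yosef ∩ Emeka: 09:05-10:10, 14:00-15:50.
Those are the intersection windows.
Summing the common windows: 65 + 110 = 175 minutes.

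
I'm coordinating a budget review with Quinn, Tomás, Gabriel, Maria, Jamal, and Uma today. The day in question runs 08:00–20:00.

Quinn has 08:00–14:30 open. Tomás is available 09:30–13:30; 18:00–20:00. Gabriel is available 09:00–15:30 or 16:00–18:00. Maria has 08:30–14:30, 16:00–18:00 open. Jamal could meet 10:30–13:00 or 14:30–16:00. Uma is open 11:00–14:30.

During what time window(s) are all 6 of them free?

11:00-13:00

Quinn ∩ Tomás: 09:30-13:30.
Quinn ∩ Tomás ∩ Gabriel: 09:30-13:30.
Quinn ∩ Tomás ∩ Gabriel ∩ Maria: 09:30-13:30.
Quinn ∩ Tomás ∩ Gabriel ∩ Maria ∩ Jamal: 10:30-13:00.
Quinn ∩ Tomás ∩ Gabriel ∩ Maria ∩ Jamal ∩ Uma: 11:00-13:00.
Those are the intersection windows.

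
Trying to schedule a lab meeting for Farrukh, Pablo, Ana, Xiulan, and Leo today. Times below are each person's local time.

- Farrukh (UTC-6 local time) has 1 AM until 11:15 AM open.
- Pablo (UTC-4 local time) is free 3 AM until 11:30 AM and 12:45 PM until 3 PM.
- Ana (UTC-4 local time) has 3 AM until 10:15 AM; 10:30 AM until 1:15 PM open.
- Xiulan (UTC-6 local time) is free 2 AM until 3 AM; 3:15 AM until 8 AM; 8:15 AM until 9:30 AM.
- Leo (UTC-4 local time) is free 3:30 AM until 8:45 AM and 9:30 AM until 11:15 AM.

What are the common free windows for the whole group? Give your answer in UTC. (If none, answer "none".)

Farrukh in UTC: 07:00-17:15 (add 6h to convert from UTC-6).
Pablo in UTC: 07:00-15:30, 16:45-19:00 (add 4h to convert from UTC-4).
Ana in UTC: 07:00-14:15, 14:30-17:15 (add 4h to convert from UTC-4).
Xiulan in UTC: 08:00-09:00, 09:15-14:00, 14:15-15:30 (add 6h to convert from UTC-6).
Leo in UTC: 07:30-12:45, 13:30-15:15 (add 4h to convert from UTC-4).
Farrukh ∩ Pablo: 07:00-15:30, 16:45-17:15.
Farrukh ∩ Pablo ∩ Ana: 07:00-14:15, 14:30-15:30, 16:45-17:15.
Farrukh ∩ Pablo ∩ Ana ∩ Xiulan: 08:00-09:00, 09:15-14:00, 14:30-15:30.
Farrukh ∩ Pablo ∩ Ana ∩ Xiulan ∩ Leo: 08:00-09:00, 09:15-12:45, 13:30-14:00, 14:30-15:15.

08:00-09:00, 09:15-12:45, 13:30-14:00, 14:30-15:15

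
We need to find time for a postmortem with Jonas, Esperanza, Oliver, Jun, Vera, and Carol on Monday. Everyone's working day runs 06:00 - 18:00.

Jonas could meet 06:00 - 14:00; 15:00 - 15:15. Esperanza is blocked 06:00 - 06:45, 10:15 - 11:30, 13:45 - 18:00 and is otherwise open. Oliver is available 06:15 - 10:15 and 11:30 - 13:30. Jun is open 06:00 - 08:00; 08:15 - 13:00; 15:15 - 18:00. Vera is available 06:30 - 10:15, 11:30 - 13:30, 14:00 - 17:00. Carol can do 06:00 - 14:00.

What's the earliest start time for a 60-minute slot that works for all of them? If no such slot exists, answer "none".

06:45

Jonas free: 06:00-14:00, 15:00-15:15.
Esperanza free: 06:45-10:15, 11:30-13:45 (invert busy blocks within the working day).
Oliver free: 06:15-10:15, 11:30-13:30.
Jun free: 06:00-08:00, 08:15-13:00, 15:15-18:00.
Vera free: 06:30-10:15, 11:30-13:30, 14:00-17:00.
Carol free: 06:00-14:00.
Jonas ∩ Esperanza: 06:45-10:15, 11:30-13:45.
Jonas ∩ Esperanza ∩ Oliver: 06:45-10:15, 11:30-13:30.
Jonas ∩ Esperanza ∩ Oliver ∩ Jun: 06:45-08:00, 08:15-10:15, 11:30-13:00.
Jonas ∩ Esperanza ∩ Oliver ∩ Jun ∩ Vera: 06:45-08:00, 08:15-10:15, 11:30-13:00.
Jonas ∩ Esperanza ∩ Oliver ∩ Jun ∩ Vera ∩ Carol: 06:45-08:00, 08:15-10:15, 11:30-13:00.
The first common window of at least 60 minutes is 06:45-08:00, so the earliest start is 06:45.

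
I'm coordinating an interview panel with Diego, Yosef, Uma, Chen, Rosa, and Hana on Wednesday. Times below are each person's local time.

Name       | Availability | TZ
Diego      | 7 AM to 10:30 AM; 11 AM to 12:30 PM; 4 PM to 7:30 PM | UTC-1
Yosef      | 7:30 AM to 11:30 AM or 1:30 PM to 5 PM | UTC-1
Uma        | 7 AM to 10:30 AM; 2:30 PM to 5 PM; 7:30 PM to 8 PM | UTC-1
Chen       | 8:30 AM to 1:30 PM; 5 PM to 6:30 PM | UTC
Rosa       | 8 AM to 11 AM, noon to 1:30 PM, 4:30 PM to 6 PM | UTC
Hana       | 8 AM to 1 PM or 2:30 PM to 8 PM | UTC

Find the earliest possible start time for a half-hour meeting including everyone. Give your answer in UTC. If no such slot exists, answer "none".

Diego in UTC: 08:00-11:30, 12:00-13:30, 17:00-20:30 (add 1h to convert from UTC-1).
Yosef in UTC: 08:30-12:30, 14:30-18:00 (add 1h to convert from UTC-1).
Uma in UTC: 08:00-11:30, 15:30-18:00, 20:30-21:00 (add 1h to convert from UTC-1).
Chen in UTC: 08:30-13:30, 17:00-18:30.
Rosa in UTC: 08:00-11:00, 12:00-13:30, 16:30-18:00.
Hana in UTC: 08:00-13:00, 14:30-20:00.
Diego ∩ Yosef: 08:30-11:30, 12:00-12:30, 17:00-18:00.
Diego ∩ Yosef ∩ Uma: 08:30-11:30, 17:00-18:00.
Diego ∩ Yosef ∩ Uma ∩ Chen: 08:30-11:30, 17:00-18:00.
Diego ∩ Yosef ∩ Uma ∩ Chen ∩ Rosa: 08:30-11:00, 17:00-18:00.
Diego ∩ Yosef ∩ Uma ∩ Chen ∩ Rosa ∩ Hana: 08:30-11:00, 17:00-18:00.
So the common availability across everyone is 08:30-11:00, 17:00-18:00.
The first common window of at least 30 minutes is 08:30-11:00, so the earliest start is 08:30.

08:30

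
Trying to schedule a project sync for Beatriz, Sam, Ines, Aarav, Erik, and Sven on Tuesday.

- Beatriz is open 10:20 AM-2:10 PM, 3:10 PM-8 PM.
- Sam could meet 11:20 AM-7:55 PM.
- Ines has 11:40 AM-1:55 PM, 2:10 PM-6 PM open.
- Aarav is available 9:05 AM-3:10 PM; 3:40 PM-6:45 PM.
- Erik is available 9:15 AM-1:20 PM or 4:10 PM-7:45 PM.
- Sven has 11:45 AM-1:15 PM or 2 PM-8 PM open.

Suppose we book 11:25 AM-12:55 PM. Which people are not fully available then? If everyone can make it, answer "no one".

Beatriz: free for 11:25-12:55. Sam: free for 11:25-12:55. Ines: not fully free for 11:25-12:55. Aarav: free for 11:25-12:55. Erik: free for 11:25-12:55. Sven: not fully free for 11:25-12:55.

Ines, Sven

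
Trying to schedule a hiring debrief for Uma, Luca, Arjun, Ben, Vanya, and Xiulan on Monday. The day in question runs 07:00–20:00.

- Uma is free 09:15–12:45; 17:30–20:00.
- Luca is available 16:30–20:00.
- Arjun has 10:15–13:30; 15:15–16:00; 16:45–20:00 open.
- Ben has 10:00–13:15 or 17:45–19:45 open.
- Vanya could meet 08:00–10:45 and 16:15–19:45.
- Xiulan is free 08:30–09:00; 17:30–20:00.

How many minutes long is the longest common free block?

120

Uma ∩ Luca: 17:30-20:00.
Uma ∩ Luca ∩ Arjun: 17:30-20:00.
Uma ∩ Luca ∩ Arjun ∩ Ben: 17:45-19:45.
Uma ∩ Luca ∩ Arjun ∩ Ben ∩ Vanya: 17:45-19:45.
Uma ∩ Luca ∩ Arjun ∩ Ben ∩ Vanya ∩ Xiulan: 17:45-19:45.
The longest is 17:45-19:45 at 120 minutes.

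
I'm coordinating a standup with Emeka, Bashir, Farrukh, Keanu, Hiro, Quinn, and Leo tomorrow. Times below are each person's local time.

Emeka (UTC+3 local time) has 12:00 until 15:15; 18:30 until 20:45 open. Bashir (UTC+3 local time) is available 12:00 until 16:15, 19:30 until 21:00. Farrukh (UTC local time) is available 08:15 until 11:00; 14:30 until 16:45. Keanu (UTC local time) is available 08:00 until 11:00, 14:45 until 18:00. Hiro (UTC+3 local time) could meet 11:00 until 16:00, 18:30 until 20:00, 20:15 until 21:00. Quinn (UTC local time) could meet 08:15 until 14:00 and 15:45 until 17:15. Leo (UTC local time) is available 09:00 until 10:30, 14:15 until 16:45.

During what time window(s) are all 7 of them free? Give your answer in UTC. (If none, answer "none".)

09:00-10:30, 16:30-16:45

Emeka in UTC: 09:00-12:15, 15:30-17:45 (subtract 3h to convert from UTC+3).
Bashir in UTC: 09:00-13:15, 16:30-18:00 (subtract 3h to convert from UTC+3).
Farrukh in UTC: 08:15-11:00, 14:30-16:45.
Keanu in UTC: 08:00-11:00, 14:45-18:00.
Hiro in UTC: 08:00-13:00, 15:30-17:00, 17:15-18:00 (subtract 3h to convert from UTC+3).
Quinn in UTC: 08:15-14:00, 15:45-17:15.
Leo in UTC: 09:00-10:30, 14:15-16:45.
Emeka ∩ Bashir: 09:00-12:15, 16:30-17:45.
Emeka ∩ Bashir ∩ Farrukh: 09:00-11:00, 16:30-16:45.
Emeka ∩ Bashir ∩ Farrukh ∩ Keanu: 09:00-11:00, 16:30-16:45.
Emeka ∩ Bashir ∩ Farrukh ∩ Keanu ∩ Hiro: 09:00-11:00, 16:30-16:45.
Emeka ∩ Bashir ∩ Farrukh ∩ Keanu ∩ Hiro ∩ Quinn: 09:00-11:00, 16:30-16:45.
Emeka ∩ Bashir ∩ Farrukh ∩ Keanu ∩ Hiro ∩ Quinn ∩ Leo: 09:00-10:30, 16:30-16:45.
So the common availability across everyone is 09:00-10:30, 16:30-16:45.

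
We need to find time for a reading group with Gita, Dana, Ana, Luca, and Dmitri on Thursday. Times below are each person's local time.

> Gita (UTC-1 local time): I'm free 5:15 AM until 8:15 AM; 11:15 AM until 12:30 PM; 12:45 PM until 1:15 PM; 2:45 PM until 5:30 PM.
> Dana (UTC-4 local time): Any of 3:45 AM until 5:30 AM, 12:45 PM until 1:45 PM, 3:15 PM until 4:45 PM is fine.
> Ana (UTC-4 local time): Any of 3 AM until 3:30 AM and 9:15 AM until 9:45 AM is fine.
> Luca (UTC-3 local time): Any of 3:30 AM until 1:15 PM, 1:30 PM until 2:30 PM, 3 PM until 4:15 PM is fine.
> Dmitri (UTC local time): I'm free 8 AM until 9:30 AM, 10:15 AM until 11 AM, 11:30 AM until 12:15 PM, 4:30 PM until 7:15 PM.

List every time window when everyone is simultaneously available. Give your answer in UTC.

none

Gita in UTC: 06:15-09:15, 12:15-13:30, 13:45-14:15, 15:45-18:30 (add 1h to convert from UTC-1).
Dana in UTC: 07:45-09:30, 16:45-17:45, 19:15-20:45 (add 4h to convert from UTC-4).
Ana in UTC: 07:00-07:30, 13:15-13:45 (add 4h to convert from UTC-4).
Luca in UTC: 06:30-16:15, 16:30-17:30, 18:00-19:15 (add 3h to convert from UTC-3).
Dmitri in UTC: 08:00-09:30, 10:15-11:00, 11:30-12:15, 16:30-19:15.
Gita ∩ Dana: 07:45-09:15, 16:45-17:45.
Gita ∩ Dana ∩ Ana: ∅.
Gita ∩ Dana ∩ Ana ∩ Luca: ∅.
Gita ∩ Dana ∩ Ana ∩ Luca ∩ Dmitri: ∅.
There is no time when everyone is free.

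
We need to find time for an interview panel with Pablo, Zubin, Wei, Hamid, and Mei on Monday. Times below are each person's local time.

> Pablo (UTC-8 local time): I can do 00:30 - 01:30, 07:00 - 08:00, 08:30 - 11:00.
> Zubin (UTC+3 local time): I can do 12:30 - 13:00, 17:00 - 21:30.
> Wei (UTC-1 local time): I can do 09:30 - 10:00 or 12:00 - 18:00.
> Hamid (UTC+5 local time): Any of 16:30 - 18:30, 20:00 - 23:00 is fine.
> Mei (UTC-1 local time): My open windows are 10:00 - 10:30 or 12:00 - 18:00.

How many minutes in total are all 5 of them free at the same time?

150

Pablo in UTC: 08:30-09:30, 15:00-16:00, 16:30-19:00 (add 8h to convert from UTC-8).
Zubin in UTC: 09:30-10:00, 14:00-18:30 (subtract 3h to convert from UTC+3).
Wei in UTC: 10:30-11:00, 13:00-19:00 (add 1h to convert from UTC-1).
Hamid in UTC: 11:30-13:30, 15:00-18:00 (subtract 5h to convert from UTC+5).
Mei in UTC: 11:00-11:30, 13:00-19:00 (add 1h to convert from UTC-1).
Pablo ∩ Zubin: 15:00-16:00, 16:30-18:30.
Pablo ∩ Zubin ∩ Wei: 15:00-16:00, 16:30-18:30.
Pablo ∩ Zubin ∩ Wei ∩ Hamid: 15:00-16:00, 16:30-18:00.
Pablo ∩ Zubin ∩ Wei ∩ Hamid ∩ Mei: 15:00-16:00, 16:30-18:00.
Those are the intersection windows.
Summing the common windows: 60 + 90 = 150 minutes.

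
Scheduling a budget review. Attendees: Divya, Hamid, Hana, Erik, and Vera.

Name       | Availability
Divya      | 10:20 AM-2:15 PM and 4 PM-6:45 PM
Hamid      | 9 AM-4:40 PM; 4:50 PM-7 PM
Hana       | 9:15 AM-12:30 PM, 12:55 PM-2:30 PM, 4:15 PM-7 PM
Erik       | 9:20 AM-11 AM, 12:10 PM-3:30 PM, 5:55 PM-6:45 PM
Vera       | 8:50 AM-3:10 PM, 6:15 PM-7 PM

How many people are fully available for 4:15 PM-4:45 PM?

2

Divya and Hana can make the full 16:15-16:45 slot — that's 2.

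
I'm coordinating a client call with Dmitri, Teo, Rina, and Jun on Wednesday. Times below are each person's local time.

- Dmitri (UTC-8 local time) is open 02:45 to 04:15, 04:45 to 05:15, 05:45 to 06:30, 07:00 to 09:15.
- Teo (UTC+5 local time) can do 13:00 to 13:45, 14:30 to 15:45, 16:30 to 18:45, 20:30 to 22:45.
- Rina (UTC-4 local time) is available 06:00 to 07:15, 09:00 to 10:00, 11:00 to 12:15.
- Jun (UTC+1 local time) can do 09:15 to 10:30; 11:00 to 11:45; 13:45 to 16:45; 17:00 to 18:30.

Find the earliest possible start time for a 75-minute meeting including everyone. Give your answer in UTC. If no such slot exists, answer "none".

Dmitri in UTC: 10:45-12:15, 12:45-13:15, 13:45-14:30, 15:00-17:15 (add 8h to convert from UTC-8).
Teo in UTC: 08:00-08:45, 09:30-10:45, 11:30-13:45, 15:30-17:45 (subtract 5h to convert from UTC+5).
Rina in UTC: 10:00-11:15, 13:00-14:00, 15:00-16:15 (add 4h to convert from UTC-4).
Jun in UTC: 08:15-09:30, 10:00-10:45, 12:45-15:45, 16:00-17:30 (subtract 1h to convert from UTC+1).
Dmitri ∩ Teo: 11:30-12:15, 12:45-13:15, 15:30-17:15.
Dmitri ∩ Teo ∩ Rina: 13:00-13:15, 15:30-16:15.
Dmitri ∩ Teo ∩ Rina ∩ Jun: 13:00-13:15, 15:30-15:45, 16:00-16:15.
No common window is at least 75 minutes long.

none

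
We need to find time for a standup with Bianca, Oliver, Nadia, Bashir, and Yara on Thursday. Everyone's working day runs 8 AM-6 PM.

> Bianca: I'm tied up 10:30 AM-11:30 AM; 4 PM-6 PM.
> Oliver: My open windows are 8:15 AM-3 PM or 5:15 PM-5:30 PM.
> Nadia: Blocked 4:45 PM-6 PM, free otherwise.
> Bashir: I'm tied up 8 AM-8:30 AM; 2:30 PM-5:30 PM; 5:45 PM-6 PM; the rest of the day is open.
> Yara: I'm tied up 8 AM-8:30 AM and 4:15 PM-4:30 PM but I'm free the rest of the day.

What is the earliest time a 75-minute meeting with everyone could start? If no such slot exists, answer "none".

08:30

Bianca free: 08:00-10:30, 11:30-16:00 (invert busy blocks within the working day).
Oliver free: 08:15-15:00, 17:15-17:30.
Nadia free: 08:00-16:45 (invert busy blocks within the working day).
Bashir free: 08:30-14:30, 17:30-17:45 (invert busy blocks within the working day).
Yara free: 08:30-16:15, 16:30-18:00 (invert busy blocks within the working day).
Bianca ∩ Oliver: 08:15-10:30, 11:30-15:00.
Bianca ∩ Oliver ∩ Nadia: 08:15-10:30, 11:30-15:00.
Bianca ∩ Oliver ∩ Nadia ∩ Bashir: 08:30-10:30, 11:30-14:30.
Bianca ∩ Oliver ∩ Nadia ∩ Bashir ∩ Yara: 08:30-10:30, 11:30-14:30.
So the common availability across everyone is 08:30-10:30, 11:30-14:30.
The first common window of at least 75 minutes is 08:30-10:30, so the earliest start is 08:30.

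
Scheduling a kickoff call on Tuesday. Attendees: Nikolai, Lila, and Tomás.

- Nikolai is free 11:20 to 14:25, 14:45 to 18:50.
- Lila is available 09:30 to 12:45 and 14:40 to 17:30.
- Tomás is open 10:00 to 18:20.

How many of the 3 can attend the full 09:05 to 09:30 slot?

nobody can make the full 09:05-09:30 slot — that's 0.

0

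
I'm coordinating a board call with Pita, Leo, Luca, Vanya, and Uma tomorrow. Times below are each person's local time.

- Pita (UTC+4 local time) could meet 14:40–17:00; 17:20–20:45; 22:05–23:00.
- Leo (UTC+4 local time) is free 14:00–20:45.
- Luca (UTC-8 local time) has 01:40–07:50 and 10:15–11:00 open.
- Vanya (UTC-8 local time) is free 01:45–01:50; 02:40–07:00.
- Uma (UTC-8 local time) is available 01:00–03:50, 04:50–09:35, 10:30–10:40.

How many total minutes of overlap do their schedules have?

180

Pita in UTC: 10:40-13:00, 13:20-16:45, 18:05-19:00 (subtract 4h to convert from UTC+4).
Leo in UTC: 10:00-16:45 (subtract 4h to convert from UTC+4).
Luca in UTC: 09:40-15:50, 18:15-19:00 (add 8h to convert from UTC-8).
Vanya in UTC: 09:45-09:50, 10:40-15:00 (add 8h to convert from UTC-8).
Uma in UTC: 09:00-11:50, 12:50-17:35, 18:30-18:40 (add 8h to convert from UTC-8).
Pita ∩ Leo: 10:40-13:00, 13:20-16:45.
Pita ∩ Leo ∩ Luca: 10:40-13:00, 13:20-15:50.
Pita ∩ Leo ∩ Luca ∩ Vanya: 10:40-13:00, 13:20-15:00.
Pita ∩ Leo ∩ Luca ∩ Vanya ∩ Uma: 10:40-11:50, 12:50-13:00, 13:20-15:00.
Summing the common windows: 70 + 10 + 100 = 180 minutes.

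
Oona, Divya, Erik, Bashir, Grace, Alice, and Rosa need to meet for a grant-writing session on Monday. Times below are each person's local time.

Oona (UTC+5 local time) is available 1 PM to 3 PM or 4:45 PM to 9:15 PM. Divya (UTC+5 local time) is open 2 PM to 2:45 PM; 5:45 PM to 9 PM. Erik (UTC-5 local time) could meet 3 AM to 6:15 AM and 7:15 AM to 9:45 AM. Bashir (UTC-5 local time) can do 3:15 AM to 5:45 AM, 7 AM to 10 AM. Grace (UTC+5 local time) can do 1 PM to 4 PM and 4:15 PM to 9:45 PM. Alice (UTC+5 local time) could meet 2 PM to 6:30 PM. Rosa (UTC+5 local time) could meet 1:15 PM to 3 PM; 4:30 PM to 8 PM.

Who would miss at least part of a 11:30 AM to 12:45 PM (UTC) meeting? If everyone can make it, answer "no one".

Bashir, Divya, Erik, Oona

Oona in UTC: 08:00-10:00, 11:45-16:15 (subtract 5h to convert from UTC+5).
Divya in UTC: 09:00-09:45, 12:45-16:00 (subtract 5h to convert from UTC+5).
Erik in UTC: 08:00-11:15, 12:15-14:45 (add 5h to convert from UTC-5).
Bashir in UTC: 08:15-10:45, 12:00-15:00 (add 5h to convert from UTC-5).
Grace in UTC: 08:00-11:00, 11:15-16:45 (subtract 5h to convert from UTC+5).
Alice in UTC: 09:00-13:30 (subtract 5h to convert from UTC+5).
Rosa in UTC: 08:15-10:00, 11:30-15:00 (subtract 5h to convert from UTC+5).
Oona: not fully free for 11:30-12:45. Divya: not fully free for 11:30-12:45. Erik: not fully free for 11:30-12:45. Bashir: not fully free for 11:30-12:45. Grace: free for 11:30-12:45. Alice: free for 11:30-12:45. Rosa: free for 11:30-12:45.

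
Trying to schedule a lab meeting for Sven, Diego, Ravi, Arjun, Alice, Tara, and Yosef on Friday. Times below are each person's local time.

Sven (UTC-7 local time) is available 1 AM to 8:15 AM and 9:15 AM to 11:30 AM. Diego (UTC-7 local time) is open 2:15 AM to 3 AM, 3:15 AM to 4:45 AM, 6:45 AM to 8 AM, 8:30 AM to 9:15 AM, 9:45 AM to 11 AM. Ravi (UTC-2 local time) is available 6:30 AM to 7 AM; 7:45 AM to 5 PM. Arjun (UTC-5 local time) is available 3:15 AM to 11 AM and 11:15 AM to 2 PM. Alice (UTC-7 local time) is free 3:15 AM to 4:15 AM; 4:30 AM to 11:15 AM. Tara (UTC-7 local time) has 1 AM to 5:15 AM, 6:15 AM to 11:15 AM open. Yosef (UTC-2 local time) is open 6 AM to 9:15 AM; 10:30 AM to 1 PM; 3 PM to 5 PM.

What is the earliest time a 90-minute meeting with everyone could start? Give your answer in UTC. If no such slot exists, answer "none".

none

Sven in UTC: 08:00-15:15, 16:15-18:30 (add 7h to convert from UTC-7).
Diego in UTC: 09:15-10:00, 10:15-11:45, 13:45-15:00, 15:30-16:15, 16:45-18:00 (add 7h to convert from UTC-7).
Ravi in UTC: 08:30-09:00, 09:45-19:00 (add 2h to convert from UTC-2).
Arjun in UTC: 08:15-16:00, 16:15-19:00 (add 5h to convert from UTC-5).
Alice in UTC: 10:15-11:15, 11:30-18:15 (add 7h to convert from UTC-7).
Tara in UTC: 08:00-12:15, 13:15-18:15 (add 7h to convert from UTC-7).
Yosef in UTC: 08:00-11:15, 12:30-15:00, 17:00-19:00 (add 2h to convert from UTC-2).
Sven ∩ Diego: 09:15-10:00, 10:15-11:45, 13:45-15:00, 16:45-18:00.
Sven ∩ Diego ∩ Ravi: 09:45-10:00, 10:15-11:45, 13:45-15:00, 16:45-18:00.
Sven ∩ Diego ∩ Ravi ∩ Arjun: 09:45-10:00, 10:15-11:45, 13:45-15:00, 16:45-18:00.
Sven ∩ Diego ∩ Ravi ∩ Arjun ∩ Alice: 10:15-11:15, 11:30-11:45, 13:45-15:00, 16:45-18:00.
Sven ∩ Diego ∩ Ravi ∩ Arjun ∩ Alice ∩ Tara: 10:15-11:15, 11:30-11:45, 13:45-15:00, 16:45-18:00.
Sven ∩ Diego ∩ Ravi ∩ Arjun ∩ Alice ∩ Tara ∩ Yosef: 10:15-11:15, 13:45-15:00, 17:00-18:00.
So the common availability across everyone is 10:15-11:15, 13:45-15:00, 17:00-18:00.
No common window is at least 90 minutes long.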